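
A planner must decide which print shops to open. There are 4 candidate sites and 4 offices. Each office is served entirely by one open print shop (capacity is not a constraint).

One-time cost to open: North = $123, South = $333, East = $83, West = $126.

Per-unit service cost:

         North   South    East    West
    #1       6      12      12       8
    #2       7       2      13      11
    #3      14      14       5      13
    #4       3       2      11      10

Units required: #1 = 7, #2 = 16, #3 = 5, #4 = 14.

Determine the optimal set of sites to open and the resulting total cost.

For any fixed open set, each office goes to its cheapest open site; total = fixed + service.
{North}: #1→North 6·7=42, #2→North 7·16=112, #3→North 14·5=70, #4→North 3·14=42. Service 266; fixed 123; total 389.
{North, East}: service 221 + fixed 206 = 427
{North, West}: service 261 + fixed 249 = 510
{North, South, East, West}: #1→North 6·7=42, #2→South 2·16=32, #3→East 5·5=25, #4→South 2·14=28. Service 127; fixed 665; total 792.
No other subset beats 389.

Open North only; minimum total cost 389.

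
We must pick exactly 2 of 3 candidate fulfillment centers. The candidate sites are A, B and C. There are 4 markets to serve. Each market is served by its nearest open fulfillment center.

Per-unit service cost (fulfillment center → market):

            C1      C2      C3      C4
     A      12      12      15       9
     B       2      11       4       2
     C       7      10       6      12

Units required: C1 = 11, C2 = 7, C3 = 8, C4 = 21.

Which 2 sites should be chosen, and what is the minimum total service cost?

Choose B and C; total service cost 166.

With exactly 2 open, each market uses its cheapest among the chosen.
{B, C}: C1→B 2·11=22, C2→C 10·7=70, C3→B 4·8=32, C4→B 2·21=42. Service cost 166.
{A, B}: service cost 173
{A, C}: service cost 384
Among all 3 size-2 choices, {B, C} is lowest.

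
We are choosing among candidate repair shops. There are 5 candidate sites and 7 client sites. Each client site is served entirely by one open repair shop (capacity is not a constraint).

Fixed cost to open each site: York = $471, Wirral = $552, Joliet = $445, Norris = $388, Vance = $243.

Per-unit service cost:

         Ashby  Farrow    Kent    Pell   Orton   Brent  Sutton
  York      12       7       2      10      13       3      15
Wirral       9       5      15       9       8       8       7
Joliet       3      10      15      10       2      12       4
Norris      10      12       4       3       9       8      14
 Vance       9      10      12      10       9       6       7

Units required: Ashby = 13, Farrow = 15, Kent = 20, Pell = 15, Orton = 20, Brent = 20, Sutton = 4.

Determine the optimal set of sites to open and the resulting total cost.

Open Norris only; minimum total cost 1219.

For any fixed open set, each client site goes to its cheapest open site; total = fixed + service.
{Norris}: Ashby→Norris 10·13=130, Farrow→Norris 12·15=180, Kent→Norris 4·20=80, Pell→Norris 3·15=45, Orton→Norris 9·20=180, Brent→Norris 8·20=160, Sutton→Norris 14·4=56. Service 831; fixed 388; total 1219.
{Vance}: service 985 + fixed 243 = 1228
{York}: Ashby→York 12·13=156, Farrow→York 7·15=105, Kent→York 2·20=40, Pell→York 10·15=150, Orton→York 13·20=260, Brent→York 3·20=60, Sutton→York 15·4=60. Service 831; fixed 471; total 1302.
{York, Wirral, Joliet, Norris, Vance}: service 315 + fixed 2099 = 2414
No other subset beats 1219.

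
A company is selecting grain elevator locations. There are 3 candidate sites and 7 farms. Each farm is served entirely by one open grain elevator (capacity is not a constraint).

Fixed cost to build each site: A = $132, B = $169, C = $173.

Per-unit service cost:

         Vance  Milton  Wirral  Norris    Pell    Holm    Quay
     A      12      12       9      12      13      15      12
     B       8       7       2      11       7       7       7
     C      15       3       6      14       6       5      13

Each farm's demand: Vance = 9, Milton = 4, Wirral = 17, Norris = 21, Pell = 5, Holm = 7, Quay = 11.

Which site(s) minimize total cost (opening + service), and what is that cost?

Open B only; minimum total cost 695.

For any fixed open set, each farm goes to its cheapest open site; total = fixed + service.
{B}: Vance→B 8·9=72, Milton→B 7·4=28, Wirral→B 2·17=34, Norris→B 11·21=231, Pell→B 7·5=35, Holm→B 7·7=49, Quay→B 7·11=77. Service 526; fixed 169; total 695.
{A, B}: service 526 + fixed 301 = 827
{B, C}: Vance→B 8·9=72, Milton→C 3·4=12, Wirral→B 2·17=34, Norris→B 11·21=231, Pell→C 6·5=30, Holm→C 5·7=35, Quay→B 7·11=77. Service 491; fixed 342; total 833.
{A, B, C}: service 491 + fixed 474 = 965
(All 7 nonempty subsets were checked; B only is lowest.)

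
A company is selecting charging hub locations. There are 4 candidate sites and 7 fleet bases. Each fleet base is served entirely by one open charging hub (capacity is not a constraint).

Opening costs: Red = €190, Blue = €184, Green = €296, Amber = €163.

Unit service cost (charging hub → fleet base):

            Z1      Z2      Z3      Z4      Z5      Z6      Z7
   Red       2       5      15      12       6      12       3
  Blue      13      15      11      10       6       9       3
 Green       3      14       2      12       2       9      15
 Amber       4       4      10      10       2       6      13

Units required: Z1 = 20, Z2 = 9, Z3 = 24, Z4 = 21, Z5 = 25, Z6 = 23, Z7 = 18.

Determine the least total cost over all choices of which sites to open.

Minimum total cost: 1121

For any fixed open set, each fleet base goes to its cheapest open site; total = fixed + service.
{Red, Amber}: Z1→Red 2·20=40, Z2→Amber 4·9=36, Z3→Amber 10·24=240, Z4→Amber 10·21=210, Z5→Amber 2·25=50, Z6→Amber 6·23=138, Z7→Red 3·18=54. Service 768; fixed 353; total 1121.
{Amber}: service 988 + fixed 163 = 1151
{Blue, Amber}: service 808 + fixed 347 = 1155
{Red, Blue, Green, Amber}: Z1→Red 2·20=40, Z2→Amber 4·9=36, Z3→Green 2·24=48, Z4→Blue 10·21=210, Z5→Green 2·25=50, Z6→Amber 6·23=138, Z7→Red 3·18=54. Service 576; fixed 833; total 1409.
No other subset beats 1121.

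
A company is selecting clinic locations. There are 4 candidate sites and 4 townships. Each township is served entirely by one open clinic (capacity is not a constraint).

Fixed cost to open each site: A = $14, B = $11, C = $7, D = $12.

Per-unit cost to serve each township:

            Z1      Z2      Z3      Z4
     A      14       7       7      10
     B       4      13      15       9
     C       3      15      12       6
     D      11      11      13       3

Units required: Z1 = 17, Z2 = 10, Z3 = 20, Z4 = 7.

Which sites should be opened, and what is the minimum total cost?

Open A, C and D; minimum total cost 315.

For any fixed open set, each township goes to its cheapest open site; total = fixed + service.
{A, C, D}: Z1→C 3·17=51, Z2→A 7·10=70, Z3→A 7·20=140, Z4→D 3·7=21. Service 282; fixed 33; total 315.
{A, C}: service 303 + fixed 21 = 324
{A, B, C, D}: service 282 + fixed 44 = 326
{C}: Z1→C 3·17=51, Z2→C 15·10=150, Z3→C 12·20=240, Z4→C 6·7=42. Service 483; fixed 7; total 490.
No other subset beats 315.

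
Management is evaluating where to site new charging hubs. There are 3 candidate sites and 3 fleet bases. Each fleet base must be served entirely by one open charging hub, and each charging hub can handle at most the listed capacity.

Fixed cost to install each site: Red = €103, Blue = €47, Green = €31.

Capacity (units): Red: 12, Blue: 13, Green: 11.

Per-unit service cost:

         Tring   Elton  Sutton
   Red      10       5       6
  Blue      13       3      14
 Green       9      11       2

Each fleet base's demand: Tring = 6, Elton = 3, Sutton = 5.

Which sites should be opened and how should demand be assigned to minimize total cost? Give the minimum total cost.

Open {Blue, Green}: Tring→Green 9·6=54, Elton→Blue 3·3=9, Sutton→Green 2·5=10.
Loads: Blue carries 3/13, Green carries 11/11. Service 73; fixed 78; total 151.
Next best feasible plan costs 175.

Minimum total cost: 151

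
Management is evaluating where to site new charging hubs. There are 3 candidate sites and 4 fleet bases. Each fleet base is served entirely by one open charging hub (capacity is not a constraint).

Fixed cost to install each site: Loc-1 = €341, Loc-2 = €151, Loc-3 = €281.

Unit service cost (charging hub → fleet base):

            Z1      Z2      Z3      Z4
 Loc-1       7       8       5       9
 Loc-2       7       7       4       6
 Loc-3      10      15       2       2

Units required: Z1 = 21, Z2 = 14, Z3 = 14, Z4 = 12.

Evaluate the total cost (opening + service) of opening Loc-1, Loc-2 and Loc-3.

Each fleet base is assigned to its cheapest site among the open ones.
{Loc-1, Loc-2, Loc-3}: Z1→Loc-1 7·21=147, Z2→Loc-2 7·14=98, Z3→Loc-3 2·14=28, Z4→Loc-3 2·12=24. Service 297; fixed 773; total 1070.

Total cost: 1070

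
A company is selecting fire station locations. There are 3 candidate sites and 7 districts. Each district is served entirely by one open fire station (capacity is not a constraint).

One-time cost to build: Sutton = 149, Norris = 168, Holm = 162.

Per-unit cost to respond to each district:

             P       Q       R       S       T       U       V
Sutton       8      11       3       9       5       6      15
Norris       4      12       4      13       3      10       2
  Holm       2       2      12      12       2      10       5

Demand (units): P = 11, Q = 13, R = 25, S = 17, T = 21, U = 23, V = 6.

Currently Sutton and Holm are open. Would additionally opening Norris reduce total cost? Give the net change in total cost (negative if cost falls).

Current service cost with {Sutton, Holm}: 486.
Adding Norris: each district re-picks its cheapest; new service cost 468, saving 18.
Extra fixed cost: 168. Net change = 168 − 18 = 150.
(Totals: 797 → 947.)

No — net change +150 (cost rises by 150).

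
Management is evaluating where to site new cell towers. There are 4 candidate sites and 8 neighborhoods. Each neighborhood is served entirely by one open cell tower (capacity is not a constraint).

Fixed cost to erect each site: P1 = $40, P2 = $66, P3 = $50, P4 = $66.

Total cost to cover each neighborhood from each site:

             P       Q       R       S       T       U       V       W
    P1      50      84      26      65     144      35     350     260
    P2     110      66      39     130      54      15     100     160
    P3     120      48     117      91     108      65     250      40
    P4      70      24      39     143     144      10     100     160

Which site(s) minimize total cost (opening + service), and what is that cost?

Open P1, P2 and P3; minimum total cost 554.

For any fixed open set, each neighborhood goes to its cheapest open site; total = fixed + service.
{P1, P2, P3}: P→P1 50, Q→P3 48, R→P1 26, S→P1 65, T→P2 54, U→P2 15, V→P2 100, W→P3 40. Service 398; fixed 156; total 554.
{P1, P3, P4}: service 423 + fixed 156 = 579
{P1, P2, P3, P4}: service 369 + fixed 222 = 591
{P1}: P→P1 50, Q→P1 84, R→P1 26, S→P1 65, T→P1 144, U→P1 35, V→P1 350, W→P1 260. Service 1014; fixed 40; total 1054.
(All 15 nonempty subsets were checked; P1, P2 and P3 is lowest.)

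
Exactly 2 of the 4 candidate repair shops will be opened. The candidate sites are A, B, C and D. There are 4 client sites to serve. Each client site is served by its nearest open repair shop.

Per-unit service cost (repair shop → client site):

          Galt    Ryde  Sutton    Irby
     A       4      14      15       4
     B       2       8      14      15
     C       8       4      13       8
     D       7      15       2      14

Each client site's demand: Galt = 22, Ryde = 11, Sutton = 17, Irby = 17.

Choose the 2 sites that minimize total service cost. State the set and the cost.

Choose A and D; total service cost 344.

With exactly 2 open, each client site uses its cheapest among the chosen.
{A, D}: Galt→A 4·22=88, Ryde→A 14·11=154, Sutton→D 2·17=34, Irby→A 4·17=68. Service cost 344.
{C, D}: service cost 368
{B, D}: service cost 404
Among all 6 size-2 choices, {A, D} is lowest.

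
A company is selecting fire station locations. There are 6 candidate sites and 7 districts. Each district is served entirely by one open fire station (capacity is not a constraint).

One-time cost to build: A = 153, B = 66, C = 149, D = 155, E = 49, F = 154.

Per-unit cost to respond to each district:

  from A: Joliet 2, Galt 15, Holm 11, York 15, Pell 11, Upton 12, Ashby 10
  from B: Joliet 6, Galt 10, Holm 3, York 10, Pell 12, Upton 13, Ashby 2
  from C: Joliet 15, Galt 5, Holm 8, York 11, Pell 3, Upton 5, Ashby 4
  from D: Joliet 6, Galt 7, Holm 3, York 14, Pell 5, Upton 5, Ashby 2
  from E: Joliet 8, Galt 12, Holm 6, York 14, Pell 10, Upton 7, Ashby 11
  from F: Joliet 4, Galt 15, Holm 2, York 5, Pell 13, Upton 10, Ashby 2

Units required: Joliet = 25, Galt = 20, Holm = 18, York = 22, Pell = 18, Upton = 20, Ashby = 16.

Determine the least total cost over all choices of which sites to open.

For any fixed open set, each district goes to its cheapest open site; total = fixed + service.
{C, F}: Joliet→F 4·25=100, Galt→C 5·20=100, Holm→F 2·18=36, York→F 5·22=110, Pell→C 3·18=54, Upton→C 5·20=100, Ashby→F 2·16=32. Service 532; fixed 303; total 835.
{C, E, F}: Joliet→F 4·25=100, Galt→C 5·20=100, Holm→F 2·18=36, York→F 5·22=110, Pell→C 3·18=54, Upton→C 5·20=100, Ashby→F 2·16=32. Service 532; fixed 352; total 884.
{B, C, F}: service 532 + fixed 369 = 901
{A, B, C, D, E, F}: service 482 + fixed 726 = 1208
No other subset beats 835.

Minimum total cost: 835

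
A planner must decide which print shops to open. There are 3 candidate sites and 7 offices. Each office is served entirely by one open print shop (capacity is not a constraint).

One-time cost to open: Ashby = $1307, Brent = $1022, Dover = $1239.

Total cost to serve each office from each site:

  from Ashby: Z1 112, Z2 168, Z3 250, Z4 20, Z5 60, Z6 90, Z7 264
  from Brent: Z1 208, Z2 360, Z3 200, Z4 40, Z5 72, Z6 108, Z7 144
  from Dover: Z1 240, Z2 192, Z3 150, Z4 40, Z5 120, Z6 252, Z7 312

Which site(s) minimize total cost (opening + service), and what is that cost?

Open Brent only; minimum total cost 2154.

For any fixed open set, each office goes to its cheapest open site; total = fixed + service.
{Brent}: Z1→Brent 208, Z2→Brent 360, Z3→Brent 200, Z4→Brent 40, Z5→Brent 72, Z6→Brent 108, Z7→Brent 144. Service 1132; fixed 1022; total 2154.
{Ashby}: service 964 + fixed 1307 = 2271
{Dover}: service 1306 + fixed 1239 = 2545
{Ashby, Brent, Dover}: service 744 + fixed 3568 = 4312
No other subset beats 2154.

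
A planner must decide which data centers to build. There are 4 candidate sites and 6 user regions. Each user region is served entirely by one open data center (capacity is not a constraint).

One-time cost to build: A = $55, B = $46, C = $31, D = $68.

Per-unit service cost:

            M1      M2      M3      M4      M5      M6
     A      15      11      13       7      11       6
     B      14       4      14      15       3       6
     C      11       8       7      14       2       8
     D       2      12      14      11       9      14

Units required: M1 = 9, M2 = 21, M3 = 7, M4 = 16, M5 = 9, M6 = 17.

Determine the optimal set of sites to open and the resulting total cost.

Open A, B, C and D; minimum total cost 583.

For any fixed open set, each user region goes to its cheapest open site; total = fixed + service.
{A, B, C, D}: M1→D 2·9=18, M2→B 4·21=84, M3→C 7·7=49, M4→A 7·16=112, M5→C 2·9=18, M6→A 6·17=102. Service 383; fixed 200; total 583.
{B, C, D}: M1→D 2·9=18, M2→B 4·21=84, M3→C 7·7=49, M4→D 11·16=176, M5→C 2·9=18, M6→B 6·17=102. Service 447; fixed 145; total 592.
{A, B, C}: M1→C 11·9=99, M2→B 4·21=84, M3→C 7·7=49, M4→A 7·16=112, M5→C 2·9=18, M6→A 6·17=102. Service 464; fixed 132; total 596.
{C}: service 694 + fixed 31 = 725
No other subset beats 583.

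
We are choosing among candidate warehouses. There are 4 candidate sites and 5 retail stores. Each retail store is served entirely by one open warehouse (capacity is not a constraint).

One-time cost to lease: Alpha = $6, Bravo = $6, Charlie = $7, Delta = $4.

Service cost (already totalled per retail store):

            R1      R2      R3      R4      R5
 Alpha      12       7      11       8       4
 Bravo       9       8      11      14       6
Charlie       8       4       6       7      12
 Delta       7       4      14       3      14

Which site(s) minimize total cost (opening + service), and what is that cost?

Open Alpha and Delta; minimum total cost 39.

For any fixed open set, each retail store goes to its cheapest open site; total = fixed + service.
{Alpha, Delta}: R1→Delta 7, R2→Delta 4, R3→Alpha 11, R4→Delta 3, R5→Alpha 4. Service 29; fixed 10; total 39.
{Alpha, Charlie, Delta}: R1→Delta 7, R2→Charlie 4, R3→Charlie 6, R4→Delta 3, R5→Alpha 4. Service 24; fixed 17; total 41.
{Bravo, Delta}: service 31 + fixed 10 = 41
{Alpha, Bravo, Charlie, Delta}: R1→Delta 7, R2→Charlie 4, R3→Charlie 6, R4→Delta 3, R5→Alpha 4. Service 24; fixed 23; total 47.
No other subset beats 39.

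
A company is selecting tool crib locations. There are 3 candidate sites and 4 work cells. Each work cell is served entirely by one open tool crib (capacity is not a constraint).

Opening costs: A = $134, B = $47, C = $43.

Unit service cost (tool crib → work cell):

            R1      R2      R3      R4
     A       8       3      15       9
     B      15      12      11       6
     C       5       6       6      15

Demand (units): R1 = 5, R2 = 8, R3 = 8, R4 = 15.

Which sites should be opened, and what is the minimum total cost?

For any fixed open set, each work cell goes to its cheapest open site; total = fixed + service.
{B, C}: R1→C 5·5=25, R2→C 6·8=48, R3→C 6·8=48, R4→B 6·15=90. Service 211; fixed 90; total 301.
{C}: service 346 + fixed 43 = 389
{B}: R1→B 15·5=75, R2→B 12·8=96, R3→B 11·8=88, R4→B 6·15=90. Service 349; fixed 47; total 396.
{A, B, C}: service 187 + fixed 224 = 411
No other subset beats 301.

Open B and C; minimum total cost 301.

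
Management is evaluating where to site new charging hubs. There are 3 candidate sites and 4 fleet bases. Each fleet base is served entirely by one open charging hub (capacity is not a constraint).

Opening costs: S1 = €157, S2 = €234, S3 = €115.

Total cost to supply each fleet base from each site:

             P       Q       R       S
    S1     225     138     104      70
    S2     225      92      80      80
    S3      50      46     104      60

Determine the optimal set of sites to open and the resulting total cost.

Open S3 only; minimum total cost 375.

For any fixed open set, each fleet base goes to its cheapest open site; total = fixed + service.
{S3}: P→S3 50, Q→S3 46, R→S3 104, S→S3 60. Service 260; fixed 115; total 375.
{S1, S3}: service 260 + fixed 272 = 532
{S2, S3}: P→S3 50, Q→S3 46, R→S2 80, S→S3 60. Service 236; fixed 349; total 585.
{S1, S2, S3}: service 236 + fixed 506 = 742
No other subset beats 375.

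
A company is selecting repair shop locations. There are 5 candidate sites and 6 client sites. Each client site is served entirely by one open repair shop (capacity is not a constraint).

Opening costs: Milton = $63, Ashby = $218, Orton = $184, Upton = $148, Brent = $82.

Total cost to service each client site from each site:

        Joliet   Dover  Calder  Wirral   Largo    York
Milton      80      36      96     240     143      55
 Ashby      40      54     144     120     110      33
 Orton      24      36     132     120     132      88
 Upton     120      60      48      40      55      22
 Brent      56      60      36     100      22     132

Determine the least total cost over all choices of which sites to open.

For any fixed open set, each client site goes to its cheapest open site; total = fixed + service.
{Milton, Brent}: Joliet→Brent 56, Dover→Milton 36, Calder→Brent 36, Wirral→Brent 100, Largo→Brent 22, York→Milton 55. Service 305; fixed 145; total 450.
{Upton, Brent}: service 236 + fixed 230 = 466
{Brent}: service 406 + fixed 82 = 488
{Milton, Ashby, Orton, Upton, Brent}: service 180 + fixed 695 = 875
No other subset beats 450.

Minimum total cost: 450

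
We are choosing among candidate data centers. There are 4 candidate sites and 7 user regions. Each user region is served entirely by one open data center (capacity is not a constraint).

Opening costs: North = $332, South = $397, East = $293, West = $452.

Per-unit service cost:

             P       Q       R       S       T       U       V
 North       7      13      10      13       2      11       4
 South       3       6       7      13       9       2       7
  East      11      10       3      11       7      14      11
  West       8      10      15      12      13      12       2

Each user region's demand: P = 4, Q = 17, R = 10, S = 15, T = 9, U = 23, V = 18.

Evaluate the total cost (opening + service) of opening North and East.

Each user region is assigned to its cheapest site among the open ones.
{North, East}: P→North 7·4=28, Q→East 10·17=170, R→East 3·10=30, S→East 11·15=165, T→North 2·9=18, U→North 11·23=253, V→North 4·18=72. Service 736; fixed 625; total 1361.

Total cost: 1361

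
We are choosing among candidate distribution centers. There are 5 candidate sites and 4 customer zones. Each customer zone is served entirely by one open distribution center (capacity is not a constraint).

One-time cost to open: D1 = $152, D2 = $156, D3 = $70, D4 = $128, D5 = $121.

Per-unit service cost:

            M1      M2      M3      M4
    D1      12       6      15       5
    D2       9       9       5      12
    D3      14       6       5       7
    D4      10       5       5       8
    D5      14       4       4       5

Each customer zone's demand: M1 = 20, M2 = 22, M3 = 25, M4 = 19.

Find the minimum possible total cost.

For any fixed open set, each customer zone goes to its cheapest open site; total = fixed + service.
{D5}: M1→D5 14·20=280, M2→D5 4·22=88, M3→D5 4·25=100, M4→D5 5·19=95. Service 563; fixed 121; total 684.
{D4}: service 587 + fixed 128 = 715
{D4, D5}: M1→D4 10·20=200, M2→D5 4·22=88, M3→D5 4·25=100, M4→D5 5·19=95. Service 483; fixed 249; total 732.
{D1, D2, D3, D4, D5}: service 463 + fixed 627 = 1090
No other subset beats 684.

Minimum total cost: 684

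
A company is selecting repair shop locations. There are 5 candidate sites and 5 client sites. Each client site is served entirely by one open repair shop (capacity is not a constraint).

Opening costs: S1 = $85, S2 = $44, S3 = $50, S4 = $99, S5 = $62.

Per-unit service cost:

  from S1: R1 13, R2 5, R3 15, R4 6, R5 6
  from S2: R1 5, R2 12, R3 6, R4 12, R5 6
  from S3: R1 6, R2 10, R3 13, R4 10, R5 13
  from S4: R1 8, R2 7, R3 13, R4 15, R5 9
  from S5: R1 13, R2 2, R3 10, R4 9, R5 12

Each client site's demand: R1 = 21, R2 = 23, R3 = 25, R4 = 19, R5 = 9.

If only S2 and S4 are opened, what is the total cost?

Total cost: 841

Each client site is assigned to its cheapest site among the open ones.
{S2, S4}: R1→S2 5·21=105, R2→S4 7·23=161, R3→S2 6·25=150, R4→S2 12·19=228, R5→S2 6·9=54. Service 698; fixed 143; total 841.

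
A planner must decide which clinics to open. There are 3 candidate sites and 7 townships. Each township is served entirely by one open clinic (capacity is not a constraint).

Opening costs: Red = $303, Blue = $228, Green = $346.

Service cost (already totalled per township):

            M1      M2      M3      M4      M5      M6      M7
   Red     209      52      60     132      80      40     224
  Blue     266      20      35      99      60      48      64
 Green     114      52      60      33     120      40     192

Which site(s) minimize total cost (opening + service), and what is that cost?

For any fixed open set, each township goes to its cheapest open site; total = fixed + service.
{Blue}: M1→Blue 266, M2→Blue 20, M3→Blue 35, M4→Blue 99, M5→Blue 60, M6→Blue 48, M7→Blue 64. Service 592; fixed 228; total 820.
{Blue, Green}: M1→Green 114, M2→Blue 20, M3→Blue 35, M4→Green 33, M5→Blue 60, M6→Green 40, M7→Blue 64. Service 366; fixed 574; total 940.
{Green}: service 611 + fixed 346 = 957
{Red, Blue, Green}: M1→Green 114, M2→Blue 20, M3→Blue 35, M4→Green 33, M5→Blue 60, M6→Red 40, M7→Blue 64. Service 366; fixed 877; total 1243.
No other subset beats 820.

Open Blue only; minimum total cost 820.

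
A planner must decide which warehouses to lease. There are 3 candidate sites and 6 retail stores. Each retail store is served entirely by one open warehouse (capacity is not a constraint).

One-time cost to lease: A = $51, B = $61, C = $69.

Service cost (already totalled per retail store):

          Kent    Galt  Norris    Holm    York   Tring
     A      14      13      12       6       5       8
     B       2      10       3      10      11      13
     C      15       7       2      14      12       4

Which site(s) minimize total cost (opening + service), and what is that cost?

Open A only; minimum total cost 109.

For any fixed open set, each retail store goes to its cheapest open site; total = fixed + service.
{A}: Kent→A 14, Galt→A 13, Norris→A 12, Holm→A 6, York→A 5, Tring→A 8. Service 58; fixed 51; total 109.
{B}: service 49 + fixed 61 = 110
{C}: service 54 + fixed 69 = 123
{A, B, C}: Kent→B 2, Galt→C 7, Norris→C 2, Holm→A 6, York→A 5, Tring→C 4. Service 26; fixed 181; total 207.
No other subset beats 109.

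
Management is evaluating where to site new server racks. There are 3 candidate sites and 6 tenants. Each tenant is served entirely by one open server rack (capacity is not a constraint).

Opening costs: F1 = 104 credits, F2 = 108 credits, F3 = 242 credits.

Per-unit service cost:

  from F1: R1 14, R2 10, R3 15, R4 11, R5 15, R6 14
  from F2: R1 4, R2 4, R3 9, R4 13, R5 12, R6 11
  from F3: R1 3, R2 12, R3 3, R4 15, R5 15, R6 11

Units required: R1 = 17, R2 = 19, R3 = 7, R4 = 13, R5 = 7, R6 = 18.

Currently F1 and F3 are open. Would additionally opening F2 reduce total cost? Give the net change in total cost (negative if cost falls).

Current service cost with {F1, F3}: 708.
Adding F2: each tenant re-picks its cheapest; new service cost 573, saving 135.
Extra fixed cost: 108. Net change = 108 − 135 = -27.
(Totals: 1054 → 1027.)

Yes — net change −27 (cost falls by 27).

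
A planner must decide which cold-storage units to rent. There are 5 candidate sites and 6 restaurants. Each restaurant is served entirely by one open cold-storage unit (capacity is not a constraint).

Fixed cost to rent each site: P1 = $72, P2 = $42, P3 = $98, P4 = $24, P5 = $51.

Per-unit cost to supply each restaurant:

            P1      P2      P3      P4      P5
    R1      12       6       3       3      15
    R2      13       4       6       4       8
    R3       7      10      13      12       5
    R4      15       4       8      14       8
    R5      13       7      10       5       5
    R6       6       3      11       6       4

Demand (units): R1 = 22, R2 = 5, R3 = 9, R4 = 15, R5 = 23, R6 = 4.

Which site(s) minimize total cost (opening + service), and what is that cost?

Open P2 and P4; minimum total cost 429.

For any fixed open set, each restaurant goes to its cheapest open site; total = fixed + service.
{P2, P4}: R1→P4 3·22=66, R2→P2 4·5=20, R3→P2 10·9=90, R4→P2 4·15=60, R5→P4 5·23=115, R6→P2 3·4=12. Service 363; fixed 66; total 429.
{P2, P4, P5}: service 318 + fixed 117 = 435
{P4, P5}: service 382 + fixed 75 = 457
{P1, P2, P3, P4, P5}: R1→P3 3·22=66, R2→P2 4·5=20, R3→P5 5·9=45, R4→P2 4·15=60, R5→P4 5·23=115, R6→P2 3·4=12. Service 318; fixed 287; total 605.
No other subset beats 429.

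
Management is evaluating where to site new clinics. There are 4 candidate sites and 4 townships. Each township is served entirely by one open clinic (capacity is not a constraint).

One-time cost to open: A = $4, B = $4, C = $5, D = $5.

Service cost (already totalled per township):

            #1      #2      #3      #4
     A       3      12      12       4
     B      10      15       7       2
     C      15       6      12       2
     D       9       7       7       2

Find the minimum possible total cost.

For any fixed open set, each township goes to its cheapest open site; total = fixed + service.
{A, D}: #1→A 3, #2→D 7, #3→D 7, #4→D 2. Service 19; fixed 9; total 28.
{D}: service 25 + fixed 5 = 30
{A, B, C}: #1→A 3, #2→C 6, #3→B 7, #4→B 2. Service 18; fixed 13; total 31.
{A, B, C, D}: #1→A 3, #2→C 6, #3→B 7, #4→B 2. Service 18; fixed 18; total 36.
No other subset beats 28.

Minimum total cost: 28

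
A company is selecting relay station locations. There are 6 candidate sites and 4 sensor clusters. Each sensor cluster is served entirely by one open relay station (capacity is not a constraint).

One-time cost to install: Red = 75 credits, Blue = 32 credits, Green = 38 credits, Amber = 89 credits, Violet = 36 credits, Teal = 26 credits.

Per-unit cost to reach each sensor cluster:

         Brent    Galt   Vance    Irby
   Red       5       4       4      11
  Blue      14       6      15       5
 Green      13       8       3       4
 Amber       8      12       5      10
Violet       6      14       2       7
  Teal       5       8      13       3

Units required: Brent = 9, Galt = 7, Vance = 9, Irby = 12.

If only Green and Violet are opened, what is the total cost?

Total cost: 250

Each sensor cluster is assigned to its cheapest site among the open ones.
{Green, Violet}: Brent→Violet 6·9=54, Galt→Green 8·7=56, Vance→Violet 2·9=18, Irby→Green 4·12=48. Service 176; fixed 74; total 250.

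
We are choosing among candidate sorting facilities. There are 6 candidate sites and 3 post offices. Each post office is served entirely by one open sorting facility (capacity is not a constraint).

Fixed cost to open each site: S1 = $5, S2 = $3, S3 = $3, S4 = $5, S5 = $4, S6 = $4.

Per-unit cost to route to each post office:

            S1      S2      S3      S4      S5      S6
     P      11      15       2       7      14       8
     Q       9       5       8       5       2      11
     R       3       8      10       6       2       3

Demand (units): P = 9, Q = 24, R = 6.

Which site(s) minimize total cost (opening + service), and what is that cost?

Open S3 and S5; minimum total cost 85.

For any fixed open set, each post office goes to its cheapest open site; total = fixed + service.
{S3, S5}: P→S3 2·9=18, Q→S5 2·24=48, R→S5 2·6=12. Service 78; fixed 7; total 85.
{S2, S3, S5}: service 78 + fixed 10 = 88
{S3, S5, S6}: service 78 + fixed 11 = 89
{S1, S2, S3, S4, S5, S6}: service 78 + fixed 24 = 102
No other subset beats 85.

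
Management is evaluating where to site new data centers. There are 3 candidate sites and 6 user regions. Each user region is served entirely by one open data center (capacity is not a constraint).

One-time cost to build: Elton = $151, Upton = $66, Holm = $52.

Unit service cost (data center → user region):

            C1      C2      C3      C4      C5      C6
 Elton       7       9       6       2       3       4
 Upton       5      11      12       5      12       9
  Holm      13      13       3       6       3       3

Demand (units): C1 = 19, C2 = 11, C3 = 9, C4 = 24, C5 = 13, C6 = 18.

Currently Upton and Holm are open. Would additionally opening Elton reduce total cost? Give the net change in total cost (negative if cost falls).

Current service cost with {Upton, Holm}: 456.
Adding Elton: each user region re-picks its cheapest; new service cost 362, saving 94.
Extra fixed cost: 151. Net change = 151 − 94 = 57.
(Totals: 574 → 631.)

No — net change +57 (cost rises by 57).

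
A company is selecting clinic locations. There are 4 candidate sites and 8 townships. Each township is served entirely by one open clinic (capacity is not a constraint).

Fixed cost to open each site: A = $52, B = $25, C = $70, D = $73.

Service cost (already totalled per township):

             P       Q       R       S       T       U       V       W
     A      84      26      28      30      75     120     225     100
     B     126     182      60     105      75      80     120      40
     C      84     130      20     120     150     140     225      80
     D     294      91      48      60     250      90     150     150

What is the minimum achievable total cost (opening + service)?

For any fixed open set, each township goes to its cheapest open site; total = fixed + service.
{A, B}: P→A 84, Q→A 26, R→A 28, S→A 30, T→A 75, U→B 80, V→B 120, W→B 40. Service 483; fixed 77; total 560.
{A, B, C}: P→A 84, Q→A 26, R→C 20, S→A 30, T→A 75, U→B 80, V→B 120, W→B 40. Service 475; fixed 147; total 622.
{A, B, D}: service 483 + fixed 150 = 633
{A, B, C, D}: P→A 84, Q→A 26, R→C 20, S→A 30, T→A 75, U→B 80, V→B 120, W→B 40. Service 475; fixed 220; total 695.
No other subset beats 560.

Minimum total cost: 560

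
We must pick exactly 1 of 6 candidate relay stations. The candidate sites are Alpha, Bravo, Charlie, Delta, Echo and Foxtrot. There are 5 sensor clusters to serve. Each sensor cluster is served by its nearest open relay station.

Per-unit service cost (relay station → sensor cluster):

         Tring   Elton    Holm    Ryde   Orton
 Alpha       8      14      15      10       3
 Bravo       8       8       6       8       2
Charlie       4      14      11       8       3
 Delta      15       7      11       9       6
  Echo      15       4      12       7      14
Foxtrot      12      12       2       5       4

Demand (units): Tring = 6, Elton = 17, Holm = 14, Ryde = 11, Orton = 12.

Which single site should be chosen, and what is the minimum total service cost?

Choose Bravo only; total service cost 380.

With exactly 1 open, each sensor cluster uses its cheapest among the chosen.
{Bravo}: Tring→Bravo 8·6=48, Elton→Bravo 8·17=136, Holm→Bravo 6·14=84, Ryde→Bravo 8·11=88, Orton→Bravo 2·12=24. Service cost 380.
{Foxtrot}: service cost 407
{Delta}: service cost 534
Among all 6 size-1 choices, {Bravo} is lowest.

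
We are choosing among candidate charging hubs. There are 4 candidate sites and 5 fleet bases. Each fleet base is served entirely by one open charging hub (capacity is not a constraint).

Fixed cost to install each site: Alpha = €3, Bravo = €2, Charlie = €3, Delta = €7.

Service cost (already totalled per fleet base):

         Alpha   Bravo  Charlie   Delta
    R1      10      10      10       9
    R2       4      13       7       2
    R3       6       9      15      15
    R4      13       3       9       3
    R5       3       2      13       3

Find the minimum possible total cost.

Minimum total cost: 30

For any fixed open set, each fleet base goes to its cheapest open site; total = fixed + service.
{Alpha, Bravo}: R1→Alpha 10, R2→Alpha 4, R3→Alpha 6, R4→Bravo 3, R5→Bravo 2. Service 25; fixed 5; total 30.
{Alpha, Bravo, Charlie}: service 25 + fixed 8 = 33
{Alpha, Delta}: R1→Delta 9, R2→Delta 2, R3→Alpha 6, R4→Delta 3, R5→Alpha 3. Service 23; fixed 10; total 33.
{Alpha, Bravo, Charlie, Delta}: R1→Delta 9, R2→Delta 2, R3→Alpha 6, R4→Bravo 3, R5→Bravo 2. Service 22; fixed 15; total 37.
(All 15 nonempty subsets were checked; Alpha and Bravo is lowest.)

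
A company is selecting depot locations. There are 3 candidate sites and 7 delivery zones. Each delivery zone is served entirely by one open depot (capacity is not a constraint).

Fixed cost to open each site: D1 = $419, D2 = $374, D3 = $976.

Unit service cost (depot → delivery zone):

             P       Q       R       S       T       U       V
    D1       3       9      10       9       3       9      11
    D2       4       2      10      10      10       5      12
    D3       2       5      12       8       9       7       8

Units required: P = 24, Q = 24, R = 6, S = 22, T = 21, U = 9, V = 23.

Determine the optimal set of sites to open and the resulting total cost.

For any fixed open set, each delivery zone goes to its cheapest open site; total = fixed + service.
{D2}: P→D2 4·24=96, Q→D2 2·24=48, R→D2 10·6=60, S→D2 10·22=220, T→D2 10·21=210, U→D2 5·9=45, V→D2 12·23=276. Service 955; fixed 374; total 1329.
{D1}: P→D1 3·24=72, Q→D1 9·24=216, R→D1 10·6=60, S→D1 9·22=198, T→D1 3·21=63, U→D1 9·9=81, V→D1 11·23=253. Service 943; fixed 419; total 1362.
{D1, D2}: service 739 + fixed 793 = 1532
{D1, D2, D3}: P→D3 2·24=48, Q→D2 2·24=48, R→D1 10·6=60, S→D3 8·22=176, T→D1 3·21=63, U→D2 5·9=45, V→D3 8·23=184. Service 624; fixed 1769; total 2393.
No other subset beats 1329.

Open D2 only; minimum total cost 1329.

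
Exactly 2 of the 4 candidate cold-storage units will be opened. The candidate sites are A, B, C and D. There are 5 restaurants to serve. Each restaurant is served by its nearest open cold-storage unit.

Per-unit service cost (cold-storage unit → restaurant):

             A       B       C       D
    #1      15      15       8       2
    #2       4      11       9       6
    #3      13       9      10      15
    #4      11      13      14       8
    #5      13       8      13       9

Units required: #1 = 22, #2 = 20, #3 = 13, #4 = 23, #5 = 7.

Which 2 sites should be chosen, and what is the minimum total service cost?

With exactly 2 open, each restaurant uses its cheapest among the chosen.
{B, D}: #1→D 2·22=44, #2→D 6·20=120, #3→B 9·13=117, #4→D 8·23=184, #5→B 8·7=56. Service cost 521.
{A, D}: service cost 540
{C, D}: service cost 541
Among all 6 size-2 choices, {B, D} is lowest.

Choose B and D; total service cost 521.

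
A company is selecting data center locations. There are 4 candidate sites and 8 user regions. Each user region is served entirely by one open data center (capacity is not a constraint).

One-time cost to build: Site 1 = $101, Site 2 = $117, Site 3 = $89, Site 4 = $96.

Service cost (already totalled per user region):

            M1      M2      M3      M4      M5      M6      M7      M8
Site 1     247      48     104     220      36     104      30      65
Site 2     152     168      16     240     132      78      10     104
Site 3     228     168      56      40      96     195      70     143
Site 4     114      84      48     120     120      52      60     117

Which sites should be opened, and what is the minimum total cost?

For any fixed open set, each user region goes to its cheapest open site; total = fixed + service.
{Site 1, Site 4}: M1→Site 4 114, M2→Site 1 48, M3→Site 4 48, M4→Site 4 120, M5→Site 1 36, M6→Site 4 52, M7→Site 1 30, M8→Site 1 65. Service 513; fixed 197; total 710.
{Site 1, Site 3, Site 4}: service 433 + fixed 286 = 719
{Site 1, Site 2, Site 3}: M1→Site 2 152, M2→Site 1 48, M3→Site 2 16, M4→Site 3 40, M5→Site 1 36, M6→Site 2 78, M7→Site 2 10, M8→Site 1 65. Service 445; fixed 307; total 752.
{Site 1, Site 2, Site 3, Site 4}: M1→Site 4 114, M2→Site 1 48, M3→Site 2 16, M4→Site 3 40, M5→Site 1 36, M6→Site 4 52, M7→Site 2 10, M8→Site 1 65. Service 381; fixed 403; total 784.
(All 15 nonempty subsets were checked; Site 1 and Site 4 is lowest.)

Open Site 1 and Site 4; minimum total cost 710.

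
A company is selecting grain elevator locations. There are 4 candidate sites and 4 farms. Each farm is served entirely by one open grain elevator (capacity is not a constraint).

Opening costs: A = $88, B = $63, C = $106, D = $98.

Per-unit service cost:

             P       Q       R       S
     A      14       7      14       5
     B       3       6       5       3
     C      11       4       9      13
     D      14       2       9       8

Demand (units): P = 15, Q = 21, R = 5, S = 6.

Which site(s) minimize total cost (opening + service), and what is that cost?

For any fixed open set, each farm goes to its cheapest open site; total = fixed + service.
{B}: P→B 3·15=45, Q→B 6·21=126, R→B 5·5=25, S→B 3·6=18. Service 214; fixed 63; total 277.
{B, D}: service 130 + fixed 161 = 291
{B, C}: service 172 + fixed 169 = 341
{A, B, C, D}: P→B 3·15=45, Q→D 2·21=42, R→B 5·5=25, S→B 3·6=18. Service 130; fixed 355; total 485.
No other subset beats 277.

Open B only; minimum total cost 277.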